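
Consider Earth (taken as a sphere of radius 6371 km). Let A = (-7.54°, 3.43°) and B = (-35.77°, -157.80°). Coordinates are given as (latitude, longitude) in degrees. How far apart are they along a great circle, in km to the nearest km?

14814 km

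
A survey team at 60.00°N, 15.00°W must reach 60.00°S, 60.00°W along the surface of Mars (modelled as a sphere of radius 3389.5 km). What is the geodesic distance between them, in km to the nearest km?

7393 km

In radians: φ₁ = 1.0472, φ₂ = -1.0472, Δλ = -45.000° = -0.7854 rad.
cos c = sin φ₁ sin φ₂ + cos φ₁ cos φ₂ cos Δλ = (0.8660)(-0.8660) + (0.5000)(0.5000)(0.7071) = -0.57322,
so c = arccos(-0.57322) = 2.18123 rad.
Distance = R·c = 3389.5 × 2.1812 ≈ 7393 km.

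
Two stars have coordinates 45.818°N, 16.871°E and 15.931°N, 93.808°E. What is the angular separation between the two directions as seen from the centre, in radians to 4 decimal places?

In radians: φ₁ = 0.7997, φ₂ = 0.2780, Δλ = 76.937° = 1.3428 rad.
Haversine: a = sin²(Δφ/2) + cos φ₁ cos φ₂ sin²(Δλ/2) = 0.0665 + (0.6969)(0.9616)(0.3870) = 0.32584.
Central angle c = 2·arcsin(√a) = 1.21503 rad.
So the angular separation is 1.2150 rad.

1.2150 rad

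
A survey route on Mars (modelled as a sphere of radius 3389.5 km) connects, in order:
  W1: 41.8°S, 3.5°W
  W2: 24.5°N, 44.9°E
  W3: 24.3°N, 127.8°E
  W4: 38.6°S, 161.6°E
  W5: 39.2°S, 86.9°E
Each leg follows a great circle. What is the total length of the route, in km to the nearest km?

16617 km

Leg W1→W2: central angle 1.3959 rad, distance 4731.5 km.
Leg W2→W3: central angle 1.2941 rad, distance 4386.4 km.
Leg W3→W4: central angle 1.2290 rad, distance 4165.8 km.
Leg W4→W5: central angle 0.9835 rad, distance 3333.5 km.
Total: 4731.5 + 4386.4 + 4165.8 + 3333.5 ≈ 16617 km.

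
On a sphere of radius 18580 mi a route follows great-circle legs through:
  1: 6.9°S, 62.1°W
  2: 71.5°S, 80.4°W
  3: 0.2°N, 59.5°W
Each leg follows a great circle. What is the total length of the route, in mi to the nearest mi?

44933 mi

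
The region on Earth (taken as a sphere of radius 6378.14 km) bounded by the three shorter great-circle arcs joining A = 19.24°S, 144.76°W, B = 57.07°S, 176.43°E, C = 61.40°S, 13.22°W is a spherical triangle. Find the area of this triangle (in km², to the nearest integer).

20478753 km²

Side lengths (central angles): a = 1.0697, b = 1.5812, c = 0.8278 rad; semiperimeter s = 1.7393.
By l'Huilier's theorem, tan(E/4) = √[tan(s/2) tan((s−a)/2) tan((s−b)/2) tan((s−c)/2)], giving spherical excess E = 0.5034 rad.
Area = E·R² = 0.5034 × (6378.14)² ≈ 20478753 km².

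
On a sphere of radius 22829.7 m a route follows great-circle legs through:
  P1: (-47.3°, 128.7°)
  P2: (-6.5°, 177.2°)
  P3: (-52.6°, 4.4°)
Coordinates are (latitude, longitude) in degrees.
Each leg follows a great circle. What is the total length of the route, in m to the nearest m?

Leg P1→P2: central angle 1.0126 rad, distance 23117.1 m.
Leg P2→P3: central angle 2.1046 rad, distance 48046.6 m.
Total: 23117.1 + 48046.6 ≈ 71164 m.

71164 m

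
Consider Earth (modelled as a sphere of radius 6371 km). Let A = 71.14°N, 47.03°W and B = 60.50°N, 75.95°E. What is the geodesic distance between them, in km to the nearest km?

4729 km

Let φ₁ = 1.2416 rad, φ₂ = 1.0559 rad, and Δλ = 2.1464 rad.
cos c = sin φ₁ sin φ₂ + cos φ₁ cos φ₂ cos Δλ = (0.9463)(0.8704) + (0.3233)(0.4924)(-0.5443) = 0.73698,
so c = arccos(0.73698) = 0.74221 rad.
Distance = R·c = 6371 × 0.7422 ≈ 4729 km.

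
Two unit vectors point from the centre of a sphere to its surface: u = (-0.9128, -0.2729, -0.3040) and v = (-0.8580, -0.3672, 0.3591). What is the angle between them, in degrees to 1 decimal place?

39.3°

u·v = 0.7742; |u| = 1.0000, |v| = 1.0000.
cos θ = (u·v)/(|u||v|) = 0.7742, so θ = 39.3°.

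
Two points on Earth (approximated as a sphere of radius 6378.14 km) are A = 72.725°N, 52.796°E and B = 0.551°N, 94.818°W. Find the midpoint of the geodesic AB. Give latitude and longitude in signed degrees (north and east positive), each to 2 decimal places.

51.55°, -82.83°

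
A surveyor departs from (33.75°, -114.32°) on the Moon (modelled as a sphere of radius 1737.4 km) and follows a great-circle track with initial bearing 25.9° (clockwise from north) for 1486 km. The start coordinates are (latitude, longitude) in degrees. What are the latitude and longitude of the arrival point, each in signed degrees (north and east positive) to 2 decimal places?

68.28°, -51.35°

Angular distance δ = d/R = 1486/1737.4 = 0.85530 rad; initial bearing θ = 0.4520 rad.
sin φ₂ = sin φ₁ cos δ + cos φ₁ sin δ cos θ = (0.5556)(0.6560) + (0.8315)(0.7548)(0.8996) = 0.9290, so φ₂ = 68.28°.
Δλ = atan2(sin θ sin δ cos φ₁, cos δ − sin φ₁ sin φ₂) = atan2(0.2741, 0.1399) = 62.966°.
λ₂ = -114.320° + 62.966° = -51.35°.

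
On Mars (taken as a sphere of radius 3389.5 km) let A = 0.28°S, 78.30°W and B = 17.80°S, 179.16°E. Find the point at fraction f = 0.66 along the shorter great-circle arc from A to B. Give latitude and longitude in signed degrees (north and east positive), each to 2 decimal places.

The central angle between A and B is δ = 1.7775 rad.
With f = 0.66, the slerp weights are sin((1−f)δ)/sin δ = 0.5806 and sin(fδ)/sin δ = 0.9420.
Weighted sum of the unit vectors: (0.5806)·(0.2028,-0.9792,-0.0049) + (0.9420)·(-0.9520,0.0140,-0.3057) = (-0.7791, -0.5554, -0.2908).
Converting back: φ = atan2(z, √(x²+y²)) = -16.91°, λ = atan2(y, x) = -144.52°.

-16.91°, -144.52°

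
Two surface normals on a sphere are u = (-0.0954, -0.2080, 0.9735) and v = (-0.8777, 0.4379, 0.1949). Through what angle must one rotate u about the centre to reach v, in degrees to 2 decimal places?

u·v = 0.1824; |u| = 1.0000, |v| = 1.0000.
cos θ = (u·v)/(|u||v|) = 0.1824, so θ = 79.49°.

79.49°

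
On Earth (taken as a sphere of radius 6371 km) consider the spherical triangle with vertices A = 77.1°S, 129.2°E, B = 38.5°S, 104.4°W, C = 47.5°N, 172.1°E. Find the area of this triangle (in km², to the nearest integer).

Side lengths (central angles): a = 1.9813, b = 2.2246, c = 1.0436 rad; semiperimeter s = 2.6247.
By l'Huilier's theorem, tan(E/4) = √[tan(s/2) tan((s−a)/2) tan((s−b)/2) tan((s−c)/2)], giving spherical excess E = 1.8811 rad.
Area = E·R² = 1.8811 × (6371)² ≈ 76351693 km².

76351693 km²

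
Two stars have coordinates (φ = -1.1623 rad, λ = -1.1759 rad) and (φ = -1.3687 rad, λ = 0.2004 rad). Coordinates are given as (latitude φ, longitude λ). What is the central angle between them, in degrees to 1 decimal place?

With latitudes φ₁ = -66.595°, φ₂ = -78.421° and longitude difference Δλ = 78.856°:
Haversine: a = sin²(Δφ/2) + cos φ₁ cos φ₂ sin²(Δλ/2) = 0.0106 + (0.3972)(0.2007)(0.4034) = 0.04277.
Central angle c = 2·arcsin(√a) = 0.41664 rad.
So the angular separation is 23.9°.

23.9°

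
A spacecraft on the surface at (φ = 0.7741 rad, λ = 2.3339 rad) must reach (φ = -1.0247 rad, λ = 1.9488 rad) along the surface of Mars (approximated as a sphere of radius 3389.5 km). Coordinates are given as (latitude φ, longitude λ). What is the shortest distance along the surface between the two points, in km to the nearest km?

With latitudes φ₁ = 44.353°, φ₂ = -58.711° and longitude difference Δλ = -22.065°:
cos c = sin φ₁ sin φ₂ + cos φ₁ cos φ₂ cos Δλ = (0.6991)(-0.8546) + (0.7151)(0.5194)(0.9268) = -0.25323,
so c = arccos(-0.25323) = 1.82682 rad.
Distance = R·c = 3389.5 × 1.8268 ≈ 6192 km.

6192 km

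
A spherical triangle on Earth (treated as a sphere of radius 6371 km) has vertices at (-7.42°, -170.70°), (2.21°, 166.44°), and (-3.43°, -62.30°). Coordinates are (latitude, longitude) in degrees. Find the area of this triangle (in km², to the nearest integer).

9426258 km²

Side lengths (central angles): a = 2.2918, b = 1.8804, c = 0.4321 rad; semiperimeter s = 2.3022.
By l'Huilier's theorem, tan(E/4) = √[tan(s/2) tan((s−a)/2) tan((s−b)/2) tan((s−c)/2)], giving spherical excess E = 0.2322 rad.
Area = E·R² = 0.2322 × (6371)² ≈ 9426258 km².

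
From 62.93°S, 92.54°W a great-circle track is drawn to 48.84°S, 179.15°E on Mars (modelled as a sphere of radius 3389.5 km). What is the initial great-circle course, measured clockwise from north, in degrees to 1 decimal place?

With φ₁ = -1.0983, φ₂ = -0.8524, Δλ = -1.5413 rad, the forward-azimuth formula gives
θ = atan2( sin Δλ cos φ₂ , cos φ₁ sin φ₂ − sin φ₁ cos φ₂ cos Δλ ) = atan2(-0.6579, -0.3253) = -116.31°.
Adding 360° brings this into [0°, 360°): 243.7°.

243.7°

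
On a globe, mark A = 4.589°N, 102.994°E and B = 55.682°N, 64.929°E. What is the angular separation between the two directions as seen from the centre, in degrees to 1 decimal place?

With latitudes φ₁ = 4.589°, φ₂ = 55.682° and longitude difference Δλ = -38.065°:
Haversine: a = sin²(Δφ/2) + cos φ₁ cos φ₂ sin²(Δλ/2) = 0.1860 + (0.9968)(0.5638)(0.1063) = 0.24573.
Central angle c = 2·arcsin(√a) = 1.03732 rad.
So the angular separation is 59.4°.

59.4°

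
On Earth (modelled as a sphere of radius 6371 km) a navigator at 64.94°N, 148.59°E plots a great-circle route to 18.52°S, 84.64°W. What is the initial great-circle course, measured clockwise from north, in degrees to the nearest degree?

63°

Δλ = 126.770° = 2.2126 rad.
y = sin Δλ · cos φ₂ = (0.8010)(0.9482) = 0.7596
x = cos φ₁ sin φ₂ − sin φ₁ cos φ₂ cos Δλ = (0.4236)(-0.3176) − (0.9059)(0.9482)(-0.5986) = 0.3796
θ = atan2(y, x) = 63.44°, so the bearing is 63°.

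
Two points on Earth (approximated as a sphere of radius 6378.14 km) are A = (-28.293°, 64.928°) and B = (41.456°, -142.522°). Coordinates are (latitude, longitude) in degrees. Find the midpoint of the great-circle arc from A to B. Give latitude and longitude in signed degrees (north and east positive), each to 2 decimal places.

24.79°, 122.98°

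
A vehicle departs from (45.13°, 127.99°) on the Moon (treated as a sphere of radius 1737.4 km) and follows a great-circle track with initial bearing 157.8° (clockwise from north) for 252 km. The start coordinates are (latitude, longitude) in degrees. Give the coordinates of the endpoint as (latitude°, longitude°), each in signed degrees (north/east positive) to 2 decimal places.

Angular distance δ = d/R = 252/1737.4 = 0.14504 rad; initial bearing θ = 2.7541 rad.
sin φ₂ = sin φ₁ cos δ + cos φ₁ sin δ cos θ = (0.7087)(0.9895) + (0.7055)(0.1445)(-0.9259) = 0.6069, so φ₂ = 37.36°.
Δλ = atan2(sin θ sin δ cos φ₁, cos δ − sin φ₁ sin φ₂) = atan2(0.0385, 0.5594) = 3.940°.
λ₂ = 127.990° + 3.940° = 131.93°.

37.36°, 131.93°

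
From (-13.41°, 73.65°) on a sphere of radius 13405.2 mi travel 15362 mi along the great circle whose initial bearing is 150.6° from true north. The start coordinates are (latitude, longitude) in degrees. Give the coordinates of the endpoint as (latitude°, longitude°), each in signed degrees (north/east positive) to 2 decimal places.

Angular distance δ = d/R = 15362/13405.2 = 1.14597 rad; initial bearing θ = 2.6285 rad.
sin φ₂ = sin φ₁ cos δ + cos φ₁ sin δ cos θ = (-0.2319)(0.4122) + (0.9727)(0.9111)(-0.8712) = -0.8677, so φ₂ = -60.19°.
Δλ = atan2(sin θ sin δ cos φ₁, cos δ − sin φ₁ sin φ₂) = atan2(0.4351, 0.2109) = 64.136°.
λ₂ = 73.650° + 64.136° = 137.79°.

-60.19°, 137.79°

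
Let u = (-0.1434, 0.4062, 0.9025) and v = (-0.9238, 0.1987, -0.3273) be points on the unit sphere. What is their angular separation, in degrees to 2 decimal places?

94.72°

u·v = -0.0822; |u| = 1.0000, |v| = 1.0000.
cos θ = (u·v)/(|u||v|) = -0.0822, so θ = 94.72°.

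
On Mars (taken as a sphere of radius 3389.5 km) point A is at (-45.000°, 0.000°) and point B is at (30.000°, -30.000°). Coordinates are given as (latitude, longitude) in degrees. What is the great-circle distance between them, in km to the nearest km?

4722 km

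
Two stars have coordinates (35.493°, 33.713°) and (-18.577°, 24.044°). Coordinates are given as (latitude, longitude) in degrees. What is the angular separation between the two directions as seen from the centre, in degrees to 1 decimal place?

Let φ₁ = 0.6195 rad, φ₂ = -0.3242 rad, and Δλ = -0.1688 rad.
Haversine: a = sin²(Δφ/2) + cos φ₁ cos φ₂ sin²(Δλ/2) = 0.2066 + (0.8142)(0.9479)(0.0071) = 0.21208.
Central angle c = 2·arcsin(√a) = 0.95717 rad.
So the angular separation is 54.8°.

54.8°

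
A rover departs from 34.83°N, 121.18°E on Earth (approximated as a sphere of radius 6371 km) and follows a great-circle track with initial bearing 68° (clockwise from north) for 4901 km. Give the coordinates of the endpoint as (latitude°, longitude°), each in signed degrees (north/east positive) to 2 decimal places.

38.62°, 176.82°

Angular distance δ = d/R = 4901/6371 = 0.76927 rad; initial bearing θ = 1.1868 rad.
sin φ₂ = sin φ₁ cos δ + cos φ₁ sin δ cos θ = (0.5711)(0.7184) + (0.8209)(0.6956)(0.3746) = 0.6242, so φ₂ = 38.62°.
Δλ = atan2(sin θ sin δ cos φ₁, cos δ − sin φ₁ sin φ₂) = atan2(0.5294, 0.3619) = 55.644°.
λ₂ = 121.180° + 55.644° = 176.82°.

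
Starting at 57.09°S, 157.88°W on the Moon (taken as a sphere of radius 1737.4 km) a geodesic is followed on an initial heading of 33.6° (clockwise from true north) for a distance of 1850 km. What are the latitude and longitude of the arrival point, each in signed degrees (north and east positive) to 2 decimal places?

Angular distance δ = d/R = 1850/1737.4 = 1.06481 rad; initial bearing θ = 0.5864 rad.
sin φ₂ = sin φ₁ cos δ + cos φ₁ sin δ cos θ = (-0.8395)(0.4847) + (0.5433)(0.8747)(0.8329) = -0.0111, so φ₂ = -0.63°.
Δλ = atan2(sin θ sin δ cos φ₁, cos δ − sin φ₁ sin φ₂) = atan2(0.2630, 0.4754) = 28.952°.
λ₂ = -157.880° + 28.952° = -128.93°.

-0.63°, -128.93°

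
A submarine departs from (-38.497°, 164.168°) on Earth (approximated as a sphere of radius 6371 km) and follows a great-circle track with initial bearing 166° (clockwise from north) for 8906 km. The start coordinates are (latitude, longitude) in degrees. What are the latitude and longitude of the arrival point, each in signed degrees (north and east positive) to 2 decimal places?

-58.78°, -43.20°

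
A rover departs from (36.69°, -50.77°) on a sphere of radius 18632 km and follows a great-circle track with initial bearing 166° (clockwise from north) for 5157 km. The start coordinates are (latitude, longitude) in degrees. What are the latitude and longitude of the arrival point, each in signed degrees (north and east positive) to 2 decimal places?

21.23°, -46.70°

Angular distance δ = d/R = 5157/18632 = 0.27678 rad; initial bearing θ = 2.8972 rad.
sin φ₂ = sin φ₁ cos δ + cos φ₁ sin δ cos θ = (0.5975)(0.9619) + (0.8019)(0.2733)(-0.9703) = 0.3621, so φ₂ = 21.23°.
Δλ = atan2(sin θ sin δ cos φ₁, cos δ − sin φ₁ sin φ₂) = atan2(0.0530, 0.7456) = 4.067°.
λ₂ = -50.770° + 4.067° = -46.70°.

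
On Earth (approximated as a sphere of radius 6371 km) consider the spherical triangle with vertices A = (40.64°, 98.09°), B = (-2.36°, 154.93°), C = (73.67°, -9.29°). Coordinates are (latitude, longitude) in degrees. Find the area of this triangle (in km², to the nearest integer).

26320461 km²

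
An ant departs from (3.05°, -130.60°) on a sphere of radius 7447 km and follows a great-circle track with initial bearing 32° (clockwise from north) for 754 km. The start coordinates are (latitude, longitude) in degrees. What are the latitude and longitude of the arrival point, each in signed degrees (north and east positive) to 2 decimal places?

Angular distance δ = d/R = 754/7447 = 0.10125 rad; initial bearing θ = 0.5585 rad.
sin φ₂ = sin φ₁ cos δ + cos φ₁ sin δ cos θ = (0.0532)(0.9949) + (0.9986)(0.1011)(0.8480) = 0.1385, so φ₂ = 7.96°.
Δλ = atan2(sin θ sin δ cos φ₁, cos δ − sin φ₁ sin φ₂) = atan2(0.0535, 0.9875) = 3.100°.
λ₂ = -130.600° + 3.100° = -127.50°.

7.96°, -127.50°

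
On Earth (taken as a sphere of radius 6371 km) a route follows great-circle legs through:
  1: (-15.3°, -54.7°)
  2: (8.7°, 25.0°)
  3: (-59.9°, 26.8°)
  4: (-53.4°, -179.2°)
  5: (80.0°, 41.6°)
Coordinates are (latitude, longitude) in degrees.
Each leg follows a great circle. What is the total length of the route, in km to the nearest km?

40725 km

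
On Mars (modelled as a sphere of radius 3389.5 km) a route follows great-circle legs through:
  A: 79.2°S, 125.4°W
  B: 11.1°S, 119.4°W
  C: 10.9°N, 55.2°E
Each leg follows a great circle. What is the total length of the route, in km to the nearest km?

Leg A→B: central angle 1.1897 rad, distance 4032.3 km.
Leg B→C: central angle 3.0490 rad, distance 10334.6 km.
Total: 4032.3 + 10334.6 ≈ 14367 km.

14367 km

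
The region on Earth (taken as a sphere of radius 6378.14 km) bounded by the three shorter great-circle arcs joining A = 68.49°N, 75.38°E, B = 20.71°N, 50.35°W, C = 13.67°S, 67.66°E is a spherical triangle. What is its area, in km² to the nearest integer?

Side lengths (central angles): a = 2.1065, b = 1.4372, c = 1.4417 rad; semiperimeter s = 2.4927.
By l'Huilier's theorem, tan(E/4) = √[tan(s/2) tan((s−a)/2) tan((s−b)/2) tan((s−c)/2)], giving spherical excess E = 1.6691 rad.
Area = E·R² = 1.6691 × (6378.14)² ≈ 67900582 km².

67900582 km²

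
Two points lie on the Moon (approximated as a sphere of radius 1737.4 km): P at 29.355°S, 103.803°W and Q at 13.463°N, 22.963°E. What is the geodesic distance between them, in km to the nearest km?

3894 km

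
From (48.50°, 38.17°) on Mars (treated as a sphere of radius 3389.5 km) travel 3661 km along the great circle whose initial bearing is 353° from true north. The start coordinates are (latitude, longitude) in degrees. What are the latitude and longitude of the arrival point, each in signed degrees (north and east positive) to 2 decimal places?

68.91°, -124.45°

Angular distance δ = d/R = 3661/3389.5 = 1.08010 rad; initial bearing θ = 6.1610 rad.
sin φ₂ = sin φ₁ cos δ + cos φ₁ sin δ cos θ = (0.7490)(0.4712) + (0.6626)(0.8820)(0.9925) = 0.9330, so φ₂ = 68.91°.
Δλ = atan2(sin θ sin δ cos φ₁, cos δ − sin φ₁ sin φ₂) = atan2(-0.0712, -0.2275) = -162.619°.
λ₂ = 38.170° − 162.619° = -124.45°.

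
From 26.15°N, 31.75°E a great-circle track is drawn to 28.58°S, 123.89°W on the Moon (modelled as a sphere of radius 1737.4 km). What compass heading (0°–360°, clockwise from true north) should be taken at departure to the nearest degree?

258°

Δλ = -155.640° = -2.7164 rad.
y = sin Δλ · cos φ₂ = (-0.4125)(0.8782) = -0.3622
x = cos φ₁ sin φ₂ − sin φ₁ cos φ₂ cos Δλ = (0.8976)(-0.4784) − (0.4407)(0.8782)(-0.9110) = -0.0769
θ = atan2(y, x) = -101.98°; adding 360° gives 258°.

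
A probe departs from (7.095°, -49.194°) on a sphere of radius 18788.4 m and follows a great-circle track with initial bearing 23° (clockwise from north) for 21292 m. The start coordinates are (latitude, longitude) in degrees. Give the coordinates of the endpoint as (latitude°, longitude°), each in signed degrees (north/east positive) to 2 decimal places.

61.61°, -1.09°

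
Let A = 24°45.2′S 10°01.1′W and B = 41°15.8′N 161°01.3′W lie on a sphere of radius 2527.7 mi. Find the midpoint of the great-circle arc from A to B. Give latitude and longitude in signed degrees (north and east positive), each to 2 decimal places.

The central angle between A and B is δ = 2.6325 rad.
With f = 0.5, the slerp weights are sin((1−f)δ)/sin δ = 1.9858 and sin(fδ)/sin δ = 1.9858.
Weighted sum of the unit vectors: (1.9858)·(0.8943,-0.1580,-0.4187) + (1.9858)·(-0.7108,-0.2445,0.6595) = (0.3643, -0.7991, 0.4782).
Converting back: φ = atan2(z, √(x²+y²)) = 28.57°, λ = atan2(y, x) = -65.49°.

28.57°, -65.49°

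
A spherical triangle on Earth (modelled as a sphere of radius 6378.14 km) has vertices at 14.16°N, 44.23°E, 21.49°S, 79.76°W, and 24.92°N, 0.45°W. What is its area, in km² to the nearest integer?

Side lengths (central angles): a = 1.5686, b = 0.7549, c = 2.2068 rad; semiperimeter s = 2.2652.
By l'Huilier's theorem, tan(E/4) = √[tan(s/2) tan((s−a)/2) tan((s−b)/2) tan((s−c)/2)], giving spherical excess E = 0.5795 rad.
Area = E·R² = 0.5795 × (6378.14)² ≈ 23575581 km².

23575581 km²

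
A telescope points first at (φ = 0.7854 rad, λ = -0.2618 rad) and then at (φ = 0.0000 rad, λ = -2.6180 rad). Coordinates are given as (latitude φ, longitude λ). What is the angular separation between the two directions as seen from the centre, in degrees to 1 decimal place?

With latitudes φ₁ = 45.000°, φ₂ = 0.000° and longitude difference Δλ = -135.000°:
cos c = sin φ₁ sin φ₂ + cos φ₁ cos φ₂ cos Δλ = (0.7071)(0.0000) + (0.7071)(1.0000)(-0.7071) = -0.50000,
so c = arccos(-0.50000) = 2.09440 rad.
So the angular separation is 120.0°.

120.0°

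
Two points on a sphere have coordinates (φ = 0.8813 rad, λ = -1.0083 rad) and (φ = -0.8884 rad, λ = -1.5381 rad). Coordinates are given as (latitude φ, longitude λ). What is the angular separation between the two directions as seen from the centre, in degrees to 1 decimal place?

104.6°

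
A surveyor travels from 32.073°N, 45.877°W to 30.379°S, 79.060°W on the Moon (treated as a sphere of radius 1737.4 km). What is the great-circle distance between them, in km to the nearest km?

With latitudes φ₁ = 32.073°, φ₂ = -30.379° and longitude difference Δλ = -33.183°:
cos c = sin φ₁ sin φ₂ + cos φ₁ cos φ₂ cos Δλ = (0.5310)(-0.5057) + (0.8474)(0.8627)(0.8369) = 0.34328,
so c = arccos(0.34328) = 1.22039 rad.
Distance = R·c = 1737.4 × 1.2204 ≈ 2120 km.

2120 km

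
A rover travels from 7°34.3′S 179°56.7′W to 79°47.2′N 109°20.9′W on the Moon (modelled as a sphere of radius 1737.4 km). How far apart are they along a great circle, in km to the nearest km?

2853 km

In radians: φ₁ = -0.1322, φ₂ = 1.3925, Δλ = 70.597° = 1.2321 rad.
cos c = sin φ₁ sin φ₂ + cos φ₁ cos φ₂ cos Δλ = (-0.1318)(0.9842) + (0.9913)(0.1773)(0.3322) = -0.07129,
so c = arccos(-0.07129) = 1.64214 rad.
Distance = R·c = 1737.4 × 1.6421 ≈ 2853 km.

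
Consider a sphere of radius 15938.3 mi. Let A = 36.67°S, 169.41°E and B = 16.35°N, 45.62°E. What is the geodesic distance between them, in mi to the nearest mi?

With latitudes φ₁ = -36.670°, φ₂ = 16.350° and longitude difference Δλ = -123.790°:
Haversine: a = sin²(Δφ/2) + cos φ₁ cos φ₂ sin²(Δλ/2) = 0.1992 + (0.8021)(0.9596)(0.7781) = 0.79808.
Central angle c = 2·arcsin(√a) = 2.20950 rad.
Distance = R·c = 15938.3 × 2.2095 ≈ 35216 mi.

35216 mi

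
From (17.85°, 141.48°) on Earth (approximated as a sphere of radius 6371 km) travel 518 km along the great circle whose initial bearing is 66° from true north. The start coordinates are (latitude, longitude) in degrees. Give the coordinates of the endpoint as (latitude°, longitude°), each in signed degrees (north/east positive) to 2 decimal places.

Angular distance δ = d/R = 518/6371 = 0.08131 rad; initial bearing θ = 1.1519 rad.
sin φ₂ = sin φ₁ cos δ + cos φ₁ sin δ cos θ = (0.3065)(0.9967) + (0.9519)(0.0812)(0.4067) = 0.3370, so φ₂ = 19.69°.
Δλ = atan2(sin θ sin δ cos φ₁, cos δ − sin φ₁ sin φ₂) = atan2(0.0706, 0.8934) = 4.520°.
λ₂ = 141.480° + 4.520° = 146.00°.

19.69°, 146.00°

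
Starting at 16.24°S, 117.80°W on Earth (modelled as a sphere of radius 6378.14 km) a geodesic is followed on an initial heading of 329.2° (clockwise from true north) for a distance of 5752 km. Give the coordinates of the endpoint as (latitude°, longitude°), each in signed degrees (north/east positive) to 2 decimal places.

28.26°, -144.93°

Angular distance δ = d/R = 5752/6378.14 = 0.90183 rad; initial bearing θ = 5.7456 rad.
sin φ₂ = sin φ₁ cos δ + cos φ₁ sin δ cos θ = (-0.2797)(0.6202) + (0.9601)(0.7845)(0.8590) = 0.4735, so φ₂ = 28.26°.
Δλ = atan2(sin θ sin δ cos φ₁, cos δ − sin φ₁ sin φ₂) = atan2(-0.3857, 0.7526) = -27.132°.
λ₂ = -117.800° − 27.132° = -144.93°.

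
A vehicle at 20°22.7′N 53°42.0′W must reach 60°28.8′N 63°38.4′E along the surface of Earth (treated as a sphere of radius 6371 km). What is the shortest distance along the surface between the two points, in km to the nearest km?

9428 km

In radians: φ₁ = 0.3557, φ₂ = 1.0556, Δλ = 117.340° = 2.0480 rad.
cos c = sin φ₁ sin φ₂ + cos φ₁ cos φ₂ cos Δλ = (0.3482)(0.8702) + (0.9374)(0.4927)(-0.4593) = 0.09088,
so c = arccos(0.09088) = 1.47979 rad.
Distance = R·c = 6371 × 1.4798 ≈ 9428 km.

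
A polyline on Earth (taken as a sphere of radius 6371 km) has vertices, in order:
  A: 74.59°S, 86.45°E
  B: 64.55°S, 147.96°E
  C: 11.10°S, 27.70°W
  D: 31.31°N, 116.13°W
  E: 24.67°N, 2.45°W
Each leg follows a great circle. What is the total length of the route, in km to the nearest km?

Leg A→B: central angle 0.3898 rad, distance 2483.7 km.
Leg B→C: central angle 1.8200 rad, distance 11595.2 km.
Leg C→D: central angle 1.6480 rad, distance 10499.1 km.
Leg D→E: central angle 1.6659 rad, distance 10613.2 km.
Total: 2483.7 + 11595.2 + 10499.1 + 10613.2 ≈ 35191 km.

35191 km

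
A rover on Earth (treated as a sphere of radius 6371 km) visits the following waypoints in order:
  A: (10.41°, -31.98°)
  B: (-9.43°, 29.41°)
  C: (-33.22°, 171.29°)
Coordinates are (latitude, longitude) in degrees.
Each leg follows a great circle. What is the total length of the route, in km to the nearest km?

20931 km

Leg A→B: central angle 1.1208 rad, distance 7140.4 km.
Leg B→C: central angle 2.1646 rad, distance 13790.5 km.
Total: 7140.4 + 13790.5 ≈ 20931 km.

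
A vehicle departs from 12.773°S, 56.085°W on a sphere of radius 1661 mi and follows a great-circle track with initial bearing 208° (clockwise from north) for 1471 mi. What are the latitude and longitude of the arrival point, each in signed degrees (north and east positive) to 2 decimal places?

-53.77°, -94.04°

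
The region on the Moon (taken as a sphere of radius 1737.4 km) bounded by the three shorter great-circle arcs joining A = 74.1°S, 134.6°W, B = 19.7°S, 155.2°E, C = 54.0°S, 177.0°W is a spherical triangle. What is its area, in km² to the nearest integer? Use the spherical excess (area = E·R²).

173921 km²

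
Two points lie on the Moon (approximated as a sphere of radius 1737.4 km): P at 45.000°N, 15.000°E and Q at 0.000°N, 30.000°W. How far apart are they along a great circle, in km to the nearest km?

1819 km

Let φ₁ = 0.7854 rad, φ₂ = 0.0000 rad, and Δλ = -0.7854 rad.
cos c = sin φ₁ sin φ₂ + cos φ₁ cos φ₂ cos Δλ = (0.7071)(0.0000) + (0.7071)(1.0000)(0.7071) = 0.50000,
so c = arccos(0.50000) = 1.04720 rad.
Distance = R·c = 1737.4 × 1.0472 ≈ 1819 km.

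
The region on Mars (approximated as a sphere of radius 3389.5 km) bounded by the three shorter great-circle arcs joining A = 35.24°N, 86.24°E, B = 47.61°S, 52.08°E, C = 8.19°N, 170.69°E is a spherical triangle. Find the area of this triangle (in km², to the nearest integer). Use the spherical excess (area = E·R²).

19754635 km²

Side lengths (central angles): a = 2.0095, b = 1.4097, c = 1.5413 rad; semiperimeter s = 2.4803.
By l'Huilier's theorem, tan(E/4) = √[tan(s/2) tan((s−a)/2) tan((s−b)/2) tan((s−c)/2)], giving spherical excess E = 1.7195 rad.
Area = E·R² = 1.7195 × (3389.5)² ≈ 19754635 km².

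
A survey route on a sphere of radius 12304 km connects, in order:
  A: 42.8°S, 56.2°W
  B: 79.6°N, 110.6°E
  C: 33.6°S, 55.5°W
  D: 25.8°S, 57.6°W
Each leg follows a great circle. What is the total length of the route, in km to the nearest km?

Leg A→B: central angle 2.4935 rad, distance 30679.9 km.
Leg B→C: central angle 2.3326 rad, distance 28700.8 km.
Leg C→D: central angle 0.1398 rad, distance 1720.1 km.
Total: 30679.9 + 28700.8 + 1720.1 ≈ 61101 km.

61101 km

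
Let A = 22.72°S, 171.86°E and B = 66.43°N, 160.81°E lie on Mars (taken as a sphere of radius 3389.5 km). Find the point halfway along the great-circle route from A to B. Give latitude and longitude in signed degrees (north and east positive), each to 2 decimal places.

The central angle between A and B is δ = 1.5628 rad.
With f = 0.5, the slerp weights are sin((1−f)δ)/sin δ = 0.7043 and sin(fδ)/sin δ = 0.7043.
Weighted sum of the unit vectors: (0.7043)·(-0.9131,0.1306,-0.3862) + (0.7043)·(-0.3776,0.1314,0.9166) = (-0.9091, 0.1846, 0.3735).
Converting back: φ = atan2(z, √(x²+y²)) = 21.93°, λ = atan2(y, x) = 168.52°.

21.93°, 168.52°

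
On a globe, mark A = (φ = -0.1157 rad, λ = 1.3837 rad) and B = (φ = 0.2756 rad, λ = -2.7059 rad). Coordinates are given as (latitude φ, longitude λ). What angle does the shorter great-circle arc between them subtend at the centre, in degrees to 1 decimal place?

In radians: φ₁ = -0.1157, φ₂ = 0.2756, Δλ = 125.683° = 2.1936 rad.
cos c = sin φ₁ sin φ₂ + cos φ₁ cos φ₂ cos Δλ = (-0.1154)(0.2721) + (0.9933)(0.9623)(-0.5833) = -0.58895,
so c = arccos(-0.58895) = 2.20056 rad.
So the angular separation is 126.1°.

126.1°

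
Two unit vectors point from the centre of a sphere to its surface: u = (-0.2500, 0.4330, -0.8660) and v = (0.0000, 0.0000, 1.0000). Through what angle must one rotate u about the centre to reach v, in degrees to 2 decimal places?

u·v = -0.8660; |u| = 1.0000, |v| = 1.0000.
cos θ = (u·v)/(|u||v|) = -0.8660, so θ = 150.00°.

150.00°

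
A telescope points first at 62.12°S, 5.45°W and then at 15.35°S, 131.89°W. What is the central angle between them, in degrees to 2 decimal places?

In radians: φ₁ = -1.0842, φ₂ = -0.2679, Δλ = -126.440° = -2.2068 rad.
cos c = sin φ₁ sin φ₂ + cos φ₁ cos φ₂ cos Δλ = (-0.8839)(-0.2647) + (0.4676)(0.9643)(-0.5940) = -0.03386,
so c = arccos(-0.03386) = 1.60466 rad.
So the angular separation is 91.94°.

91.94°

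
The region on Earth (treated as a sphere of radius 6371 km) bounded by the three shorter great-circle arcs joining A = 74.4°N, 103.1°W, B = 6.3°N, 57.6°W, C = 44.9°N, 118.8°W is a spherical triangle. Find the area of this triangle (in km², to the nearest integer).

Side lengths (central angles): a = 1.1410, b = 0.5291, c = 1.2734 rad; semiperimeter s = 1.4718.
By l'Huilier's theorem, tan(E/4) = √[tan(s/2) tan((s−a)/2) tan((s−b)/2) tan((s−c)/2)], giving spherical excess E = 0.3493 rad.
Area = E·R² = 0.3493 × (6371)² ≈ 14178831 km².

14178831 km²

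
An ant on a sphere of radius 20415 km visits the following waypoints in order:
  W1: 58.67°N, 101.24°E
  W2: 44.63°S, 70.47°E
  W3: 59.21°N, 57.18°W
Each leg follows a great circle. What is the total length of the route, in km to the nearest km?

Leg W1→W2: central angle 1.8568 rad, distance 37907.0 km.
Leg W2→W3: central angle 2.5428 rad, distance 51911.7 km.
Total: 37907.0 + 51911.7 ≈ 89819 km.

89819 km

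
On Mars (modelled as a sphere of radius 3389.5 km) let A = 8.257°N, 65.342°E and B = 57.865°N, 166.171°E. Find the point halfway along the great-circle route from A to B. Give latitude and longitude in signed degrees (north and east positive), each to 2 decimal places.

43.83°, 95.76°

The central angle between A and B is δ = 1.5481 rad.
With f = 0.5, the slerp weights are sin((1−f)δ)/sin δ = 0.6992 and sin(fδ)/sin δ = 0.6992.
Weighted sum of the unit vectors: (0.6992)·(0.4129,0.8994,0.1436) + (0.6992)·(-0.5165,0.1271,0.8468) = (-0.0725, 0.7178, 0.6925).
Converting back: φ = atan2(z, √(x²+y²)) = 43.83°, λ = atan2(y, x) = 95.76°.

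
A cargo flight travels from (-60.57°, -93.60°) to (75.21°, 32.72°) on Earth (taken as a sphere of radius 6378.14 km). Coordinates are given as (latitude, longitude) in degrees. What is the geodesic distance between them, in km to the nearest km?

17411 km

In radians: φ₁ = -1.0571, φ₂ = 1.3127, Δλ = 126.320° = 2.2047 rad.
cos c = sin φ₁ sin φ₂ + cos φ₁ cos φ₂ cos Δλ = (-0.8710)(0.9669) + (0.4914)(0.2553)(-0.5923) = -0.91639,
so c = arccos(-0.91639) = 2.72977 rad.
Distance = R·c = 6378.14 × 2.7298 ≈ 17411 km.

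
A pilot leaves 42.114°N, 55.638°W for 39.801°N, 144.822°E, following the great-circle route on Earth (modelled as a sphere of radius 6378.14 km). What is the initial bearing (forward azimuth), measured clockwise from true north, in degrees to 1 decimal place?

344.3°

With φ₁ = 0.7350, φ₂ = 0.6947, Δλ = -2.7845 rad, the forward-azimuth formula gives
θ = atan2( sin Δλ cos φ₂ , cos φ₁ sin φ₂ − sin φ₁ cos φ₂ cos Δλ ) = atan2(-0.2686, 0.9576) = -15.67°.
Adding 360° brings this into [0°, 360°): 344.3°.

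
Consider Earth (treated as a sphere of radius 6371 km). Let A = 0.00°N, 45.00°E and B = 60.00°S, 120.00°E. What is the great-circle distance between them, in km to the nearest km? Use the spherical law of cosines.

9181 km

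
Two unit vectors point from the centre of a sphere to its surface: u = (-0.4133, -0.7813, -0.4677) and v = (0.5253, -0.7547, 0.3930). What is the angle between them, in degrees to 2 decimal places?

u·v = 0.1887; |u| = 1.0000, |v| = 1.0000.
cos θ = (u·v)/(|u||v|) = 0.1887, so θ = 79.12°.

79.12°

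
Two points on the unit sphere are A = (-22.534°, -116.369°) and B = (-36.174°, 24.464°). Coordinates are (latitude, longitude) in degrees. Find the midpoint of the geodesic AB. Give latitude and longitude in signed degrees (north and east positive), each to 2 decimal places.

-58.76°, -56.66°

Central angle δ = 1.9304 rad. Interpolating on the sphere with fraction f = 0.5:
P = [sin((1−f)δ)·A + sin(fδ)·B] / sin δ = 0.8783·A + 0.8783·B in Cartesian coordinates,
giving P = (0.2850, -0.4332, -0.8550), i.e. latitude -58.76°, longitude -56.66°.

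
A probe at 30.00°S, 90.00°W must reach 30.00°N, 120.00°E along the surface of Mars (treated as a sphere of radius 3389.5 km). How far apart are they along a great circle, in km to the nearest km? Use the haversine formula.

9116 km

In radians: φ₁ = -0.5236, φ₂ = 0.5236, Δλ = -150.000° = -2.6180 rad.
Haversine: a = sin²(Δφ/2) + cos φ₁ cos φ₂ sin²(Δλ/2) = 0.2500 + (0.8660)(0.8660)(0.9330) = 0.94976.
Central angle c = 2·arcsin(√a) = 2.68946 rad.
Distance = R·c = 3389.5 × 2.6895 ≈ 9116 km.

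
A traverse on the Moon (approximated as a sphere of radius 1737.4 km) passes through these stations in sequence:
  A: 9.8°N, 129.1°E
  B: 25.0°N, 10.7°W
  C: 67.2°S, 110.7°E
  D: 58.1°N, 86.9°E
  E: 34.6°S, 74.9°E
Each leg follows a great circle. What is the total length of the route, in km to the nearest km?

Leg A→B: central angle 2.2271 rad, distance 3869.4 km.
Leg B→C: central angle 2.1804 rad, distance 3788.3 km.
Leg C→D: central angle 2.2084 rad, distance 3836.9 km.
Leg D→E: central angle 1.6274 rad, distance 2827.5 km.
Total: 3869.4 + 3788.3 + 3836.9 + 2827.5 ≈ 14322 km.

14322 km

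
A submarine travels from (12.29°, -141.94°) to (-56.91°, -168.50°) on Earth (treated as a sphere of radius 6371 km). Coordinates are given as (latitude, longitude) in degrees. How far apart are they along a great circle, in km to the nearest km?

Let φ₁ = 0.2145 rad, φ₂ = -0.9933 rad, and Δλ = -0.4636 rad.
Haversine: a = sin²(Δφ/2) + cos φ₁ cos φ₂ sin²(Δλ/2) = 0.3224 + (0.9771)(0.5460)(0.0528) = 0.35059.
Central angle c = 2·arcsin(√a) = 1.26735 rad.
Distance = R·c = 6371 × 1.2674 ≈ 8074 km.

8074 km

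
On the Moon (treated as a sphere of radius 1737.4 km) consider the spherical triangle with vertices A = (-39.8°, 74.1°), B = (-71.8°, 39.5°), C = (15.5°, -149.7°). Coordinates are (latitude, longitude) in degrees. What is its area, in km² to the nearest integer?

3938367 km²

Side lengths (central angles): a = 2.1543, b = 2.3538, c = 0.6341 rad; semiperimeter s = 2.5711.
By l'Huilier's theorem, tan(E/4) = √[tan(s/2) tan((s−a)/2) tan((s−b)/2) tan((s−c)/2)], giving spherical excess E = 1.3047 rad.
Area = E·R² = 1.3047 × (1737.4)² ≈ 3938367 km².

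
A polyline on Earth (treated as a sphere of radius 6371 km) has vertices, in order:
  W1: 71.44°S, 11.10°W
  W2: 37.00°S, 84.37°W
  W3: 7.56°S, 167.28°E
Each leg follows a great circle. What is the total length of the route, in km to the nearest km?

16649 km

Leg W1→W2: central angle 0.8715 rad, distance 5552.2 km.
Leg W2→W3: central angle 1.7417 rad, distance 11096.3 km.
Total: 5552.2 + 11096.3 ≈ 16649 km.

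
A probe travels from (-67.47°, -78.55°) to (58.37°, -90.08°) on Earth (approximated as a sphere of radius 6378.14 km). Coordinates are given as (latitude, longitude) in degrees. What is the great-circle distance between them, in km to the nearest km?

With latitudes φ₁ = -67.470°, φ₂ = 58.370° and longitude difference Δλ = -11.530°:
cos c = sin φ₁ sin φ₂ + cos φ₁ cos φ₂ cos Δλ = (-0.9237)(0.8515) + (0.3832)(0.5244)(0.9798) = -0.58958,
so c = arccos(-0.58958) = 2.20133 rad.
Distance = R·c = 6378.14 × 2.2013 ≈ 14040 km.

14040 km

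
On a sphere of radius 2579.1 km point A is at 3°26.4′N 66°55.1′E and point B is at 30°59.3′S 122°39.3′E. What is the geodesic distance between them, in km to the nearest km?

2845 km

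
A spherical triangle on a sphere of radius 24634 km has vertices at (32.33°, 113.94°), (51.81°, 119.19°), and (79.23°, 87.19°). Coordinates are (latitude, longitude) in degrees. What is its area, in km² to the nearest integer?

Side lengths (central angles): a = 0.5154, b = 0.8415, c = 0.3465 rad; semiperimeter s = 0.8517.
By l'Huilier's theorem, tan(E/4) = √[tan(s/2) tan((s−a)/2) tan((s−b)/2) tan((s−c)/2)], giving spherical excess E = 0.0403 rad.
Area = E·R² = 0.0403 × (24634)² ≈ 24457340 km².

24457340 km²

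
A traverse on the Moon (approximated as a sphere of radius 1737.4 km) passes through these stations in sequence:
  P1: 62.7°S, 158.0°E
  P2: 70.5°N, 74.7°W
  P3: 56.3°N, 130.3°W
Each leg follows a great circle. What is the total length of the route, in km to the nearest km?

Leg P1→P2: central angle 2.7664 rad, distance 4806.3 km.
Leg P2→P3: central angle 0.4759 rad, distance 826.9 km.
Total: 4806.3 + 826.9 ≈ 5633 km.

5633 km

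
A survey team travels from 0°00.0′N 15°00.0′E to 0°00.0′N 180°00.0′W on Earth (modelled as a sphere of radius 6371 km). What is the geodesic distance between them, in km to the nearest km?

18347 km

Let φ₁ = 0.0000 rad, φ₂ = 0.0000 rad, and Δλ = 2.8798 rad.
cos c = sin φ₁ sin φ₂ + cos φ₁ cos φ₂ cos Δλ = (0.0000)(0.0000) + (1.0000)(1.0000)(-0.9659) = -0.96593,
so c = arccos(-0.96593) = 2.87979 rad.
Distance = R·c = 6371 × 2.8798 ≈ 18347 km.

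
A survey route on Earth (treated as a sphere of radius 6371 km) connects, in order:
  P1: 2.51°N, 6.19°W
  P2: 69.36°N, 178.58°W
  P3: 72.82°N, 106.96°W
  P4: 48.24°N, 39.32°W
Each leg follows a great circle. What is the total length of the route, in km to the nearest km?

18685 km

Leg P1→P2: central angle 1.8840 rad, distance 12002.7 km.
Leg P2→P3: central angle 0.3848 rad, distance 2451.3 km.
Leg P3→P4: central angle 0.6641 rad, distance 4230.7 km.
Total: 12002.7 + 2451.3 + 4230.7 ≈ 18685 km.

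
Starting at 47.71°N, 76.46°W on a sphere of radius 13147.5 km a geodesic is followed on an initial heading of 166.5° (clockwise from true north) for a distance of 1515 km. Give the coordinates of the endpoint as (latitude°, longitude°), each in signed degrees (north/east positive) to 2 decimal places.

Angular distance δ = d/R = 1515/13147.5 = 0.11523 rad; initial bearing θ = 2.9060 rad.
sin φ₂ = sin φ₁ cos δ + cos φ₁ sin δ cos θ = (0.7397)(0.9934) + (0.6729)(0.1150)(-0.9724) = 0.6596, so φ₂ = 41.27°.
Δλ = atan2(sin θ sin δ cos φ₁, cos δ − sin φ₁ sin φ₂) = atan2(0.0181, 0.5054) = 2.047°.
λ₂ = -76.460° + 2.047° = -74.41°.

41.27°, -74.41°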